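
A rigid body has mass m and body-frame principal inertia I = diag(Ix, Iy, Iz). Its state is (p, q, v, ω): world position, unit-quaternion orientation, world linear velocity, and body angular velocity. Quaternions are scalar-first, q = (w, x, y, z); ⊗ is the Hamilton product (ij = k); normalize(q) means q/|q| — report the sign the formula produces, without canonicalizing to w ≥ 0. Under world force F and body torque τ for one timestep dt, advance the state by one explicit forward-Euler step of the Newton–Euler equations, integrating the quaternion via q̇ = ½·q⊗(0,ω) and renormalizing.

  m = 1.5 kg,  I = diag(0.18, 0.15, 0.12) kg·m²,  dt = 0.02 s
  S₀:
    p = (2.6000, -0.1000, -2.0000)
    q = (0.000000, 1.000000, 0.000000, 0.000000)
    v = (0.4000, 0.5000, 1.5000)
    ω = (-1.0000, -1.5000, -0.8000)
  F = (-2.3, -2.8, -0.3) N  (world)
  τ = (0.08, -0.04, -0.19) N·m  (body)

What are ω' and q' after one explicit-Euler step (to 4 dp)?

ω' = (-0.9871, -1.5117, -0.8242)
q' = (0.0100, 0.9998, 0.0080, -0.0150)

precession coupling ω×(Iω) = (-0.0360, 0.0480, -0.0450)
(τ − ω×Iω)/I = (0.6444, -0.5867, -1.2083)
new body rate ω' = (-0.9871, -1.5117, -0.8242)
q⊗(0,ω) = (1.0000000, 0.0000000, 0.8000000, -1.5000000)
q' = normalize(q + ½dt·q⊗(0,ω)) = (0.0100, 0.9998, 0.0080, -0.0150)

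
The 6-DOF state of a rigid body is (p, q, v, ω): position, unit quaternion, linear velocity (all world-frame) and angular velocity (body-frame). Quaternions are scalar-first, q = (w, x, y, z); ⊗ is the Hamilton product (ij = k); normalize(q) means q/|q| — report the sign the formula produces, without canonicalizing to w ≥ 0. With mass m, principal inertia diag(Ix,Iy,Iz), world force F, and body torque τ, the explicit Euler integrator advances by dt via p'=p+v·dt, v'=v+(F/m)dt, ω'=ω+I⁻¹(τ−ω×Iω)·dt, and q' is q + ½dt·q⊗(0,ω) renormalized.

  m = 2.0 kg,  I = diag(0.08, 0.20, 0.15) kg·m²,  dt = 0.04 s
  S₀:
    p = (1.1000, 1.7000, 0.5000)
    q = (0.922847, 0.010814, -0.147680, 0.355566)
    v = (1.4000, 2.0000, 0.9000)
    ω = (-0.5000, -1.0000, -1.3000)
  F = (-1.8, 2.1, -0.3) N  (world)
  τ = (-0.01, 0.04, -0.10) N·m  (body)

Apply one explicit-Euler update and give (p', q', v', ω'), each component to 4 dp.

precession coupling ω×(Iω) = (-0.0650, -0.0455, 0.0600)
angular accel α = (0.6875, 0.4275, -1.0667)
ω' = ω + α·dt = (-0.4725, -0.9829, -1.3427)
2q̇ = q⊗(0,ω) = (0.3199628, 0.0861265, -1.0865718, -1.2843551)
updated quaternion q' = (0.9287, 0.0125, -0.1693, 0.3297)
linear accel F/m = (-0.9000, 1.0500, -0.1500)
p + v·dt = (1.1560, 1.7800, 0.5360)
v + (F/m)dt = (1.3640, 2.0420, 0.8940)

p' = (1.1560, 1.7800, 0.5360)
q' = (0.9287, 0.0125, -0.1693, 0.3297)
v' = (1.3640, 2.0420, 0.8940)
ω' = (-0.4725, -0.9829, -1.3427)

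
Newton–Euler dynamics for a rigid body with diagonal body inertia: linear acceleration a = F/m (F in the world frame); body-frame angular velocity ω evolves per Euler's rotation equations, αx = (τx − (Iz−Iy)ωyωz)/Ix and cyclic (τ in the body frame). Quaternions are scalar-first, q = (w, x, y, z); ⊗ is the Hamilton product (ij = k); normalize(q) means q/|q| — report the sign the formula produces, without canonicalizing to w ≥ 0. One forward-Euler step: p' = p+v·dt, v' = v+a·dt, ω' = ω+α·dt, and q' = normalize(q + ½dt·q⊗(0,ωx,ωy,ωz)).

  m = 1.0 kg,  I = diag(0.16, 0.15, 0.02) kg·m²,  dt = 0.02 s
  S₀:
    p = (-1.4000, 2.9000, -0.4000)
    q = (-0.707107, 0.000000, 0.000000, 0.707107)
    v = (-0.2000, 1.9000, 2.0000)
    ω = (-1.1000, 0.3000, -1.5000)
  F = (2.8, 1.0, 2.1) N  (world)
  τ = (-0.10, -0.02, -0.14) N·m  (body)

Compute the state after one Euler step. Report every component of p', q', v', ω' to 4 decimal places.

p' = (-1.4040, 2.9380, -0.3600)
q' = (-0.6964, 0.0057, -0.0099, 0.7176)
v' = (-0.1440, 1.9200, 2.0420)
ω' = (-1.1198, 0.2665, -1.6433)

precession coupling ω×(Iω) = (0.0585, 0.2310, 0.0033)
α = I⁻¹(τ − ω×Iω) = (-0.9906, -1.6733, -7.1650)
new body rate ω' = (-1.1198, 0.2665, -1.6433)
q⊗(0,ω) = (1.0606605, 0.5656856, -0.9899498, 1.0606605)
q + ½dt·q⊗(0,ω), renormalized = (-0.6964, 0.0057, -0.0099, 0.7176)
a = F/m = (2.8000, 1.0000, 2.1000)
new position p' = (-1.4040, 2.9380, -0.3600)
v' = v + a·dt = (-0.1440, 1.9200, 2.0420)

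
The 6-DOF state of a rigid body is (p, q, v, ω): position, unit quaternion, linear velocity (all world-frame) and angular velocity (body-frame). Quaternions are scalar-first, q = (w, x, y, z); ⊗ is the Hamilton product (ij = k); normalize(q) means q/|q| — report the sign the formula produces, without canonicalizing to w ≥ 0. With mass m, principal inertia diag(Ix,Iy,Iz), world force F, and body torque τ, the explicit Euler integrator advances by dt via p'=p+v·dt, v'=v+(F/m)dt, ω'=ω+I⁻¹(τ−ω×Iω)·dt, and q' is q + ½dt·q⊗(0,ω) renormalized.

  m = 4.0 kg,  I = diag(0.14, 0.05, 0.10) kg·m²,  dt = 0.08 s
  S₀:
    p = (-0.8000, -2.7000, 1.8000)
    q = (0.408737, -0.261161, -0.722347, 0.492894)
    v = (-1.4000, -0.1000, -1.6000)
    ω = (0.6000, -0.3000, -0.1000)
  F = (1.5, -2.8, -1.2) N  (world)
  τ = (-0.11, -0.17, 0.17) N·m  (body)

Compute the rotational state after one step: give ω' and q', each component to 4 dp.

ω' = (0.5363, -0.5682, 0.0230)
q' = (0.4082, -0.2425, -0.7162, 0.5115)

gyro term ω×Iω = (0.0015, -0.0024, 0.0162)
(τ − ω×Iω)/I = (-0.7964, -3.3520, 1.5380)
new body rate ω' = (0.5363, -0.5682, 0.0230)
2q̇ = q⊗(0,ω) = (-0.0107181, 0.4653451, 0.1469992, 0.4708828)
updated quaternion q' = (0.4082, -0.2425, -0.7162, 0.5115)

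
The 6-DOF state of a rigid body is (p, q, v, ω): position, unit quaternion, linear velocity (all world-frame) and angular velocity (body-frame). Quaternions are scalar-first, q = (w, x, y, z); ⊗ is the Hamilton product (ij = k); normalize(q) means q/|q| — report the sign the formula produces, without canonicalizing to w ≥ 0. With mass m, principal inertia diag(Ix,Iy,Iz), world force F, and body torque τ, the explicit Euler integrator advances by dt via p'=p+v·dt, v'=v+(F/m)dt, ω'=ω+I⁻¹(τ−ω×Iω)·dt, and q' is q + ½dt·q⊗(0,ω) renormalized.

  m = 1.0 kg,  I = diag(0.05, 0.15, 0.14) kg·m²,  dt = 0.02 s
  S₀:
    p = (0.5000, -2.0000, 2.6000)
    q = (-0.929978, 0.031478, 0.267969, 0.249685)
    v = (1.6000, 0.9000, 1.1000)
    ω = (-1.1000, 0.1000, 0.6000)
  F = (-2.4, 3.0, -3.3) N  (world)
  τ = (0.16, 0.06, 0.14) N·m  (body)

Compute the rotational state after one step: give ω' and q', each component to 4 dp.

(τ − ω×Iω)/I = (3.2120, 0.0040, 1.0786)
ω + α·dt = (-1.0358, 0.1001, 0.6216)
q⊗(0,ω) = (-0.1419821, 1.1587887, -0.3865381, -0.2600731)
updated quaternion q' = (-0.9313, 0.0431, 0.2641, 0.2471)

ω' = (-1.0358, 0.1001, 0.6216)
q' = (-0.9313, 0.0431, 0.2641, 0.2471)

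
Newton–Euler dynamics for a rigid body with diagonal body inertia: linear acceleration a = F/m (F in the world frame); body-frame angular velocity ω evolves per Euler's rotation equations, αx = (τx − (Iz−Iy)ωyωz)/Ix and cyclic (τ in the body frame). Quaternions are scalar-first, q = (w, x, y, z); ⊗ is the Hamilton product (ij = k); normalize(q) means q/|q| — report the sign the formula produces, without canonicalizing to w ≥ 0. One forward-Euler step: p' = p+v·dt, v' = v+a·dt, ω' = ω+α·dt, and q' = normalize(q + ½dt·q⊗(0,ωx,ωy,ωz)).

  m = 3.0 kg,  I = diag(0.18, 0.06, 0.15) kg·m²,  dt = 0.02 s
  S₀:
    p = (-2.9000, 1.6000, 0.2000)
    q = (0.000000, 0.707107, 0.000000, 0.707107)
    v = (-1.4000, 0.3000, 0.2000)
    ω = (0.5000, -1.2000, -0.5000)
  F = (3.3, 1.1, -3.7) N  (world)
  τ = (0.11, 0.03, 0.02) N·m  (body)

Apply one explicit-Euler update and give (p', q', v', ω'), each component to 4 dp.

gyro term ω×Iω = (0.0540, -0.0075, 0.0720)
(τ − ω×Iω)/I = (0.3111, 0.6250, -0.3467)
ω' = ω + α·dt = (0.5062, -1.1875, -0.5069)
Hamilton product q⊗(0,ω) = (0.0000000, 0.8485284, 0.7071070, -0.8485284)
q + ½dt·q⊗(0,ω), renormalized = (0.0000, 0.7155, 0.0071, 0.6986)
new position p' = (-2.9280, 1.6060, 0.2040)
new velocity v' = (-1.3780, 0.3073, 0.1753)

p' = (-2.9280, 1.6060, 0.2040)
q' = (0.0000, 0.7155, 0.0071, 0.6986)
v' = (-1.3780, 0.3073, 0.1753)
ω' = (0.5062, -1.1875, -0.5069)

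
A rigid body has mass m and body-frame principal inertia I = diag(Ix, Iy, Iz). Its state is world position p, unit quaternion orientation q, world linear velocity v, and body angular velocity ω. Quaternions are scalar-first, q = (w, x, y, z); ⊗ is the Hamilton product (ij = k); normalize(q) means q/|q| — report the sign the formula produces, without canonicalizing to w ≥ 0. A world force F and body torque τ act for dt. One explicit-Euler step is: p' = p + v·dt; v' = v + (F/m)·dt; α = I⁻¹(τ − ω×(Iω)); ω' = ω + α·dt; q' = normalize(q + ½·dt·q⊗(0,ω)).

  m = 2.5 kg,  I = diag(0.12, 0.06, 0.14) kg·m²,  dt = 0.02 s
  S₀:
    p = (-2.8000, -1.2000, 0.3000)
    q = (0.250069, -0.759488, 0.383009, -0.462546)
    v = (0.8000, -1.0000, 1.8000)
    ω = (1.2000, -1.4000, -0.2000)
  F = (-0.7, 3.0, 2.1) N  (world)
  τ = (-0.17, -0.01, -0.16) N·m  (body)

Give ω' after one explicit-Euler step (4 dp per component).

precession coupling ω×(Iω) = (0.0224, 0.0048, 0.1008)
α = I⁻¹(τ − ω×Iω) = (-1.6033, -0.2467, -1.8629)
new body rate ω' = (1.1679, -1.4049, -0.2373)

ω' = (1.1679, -1.4049, -0.2373)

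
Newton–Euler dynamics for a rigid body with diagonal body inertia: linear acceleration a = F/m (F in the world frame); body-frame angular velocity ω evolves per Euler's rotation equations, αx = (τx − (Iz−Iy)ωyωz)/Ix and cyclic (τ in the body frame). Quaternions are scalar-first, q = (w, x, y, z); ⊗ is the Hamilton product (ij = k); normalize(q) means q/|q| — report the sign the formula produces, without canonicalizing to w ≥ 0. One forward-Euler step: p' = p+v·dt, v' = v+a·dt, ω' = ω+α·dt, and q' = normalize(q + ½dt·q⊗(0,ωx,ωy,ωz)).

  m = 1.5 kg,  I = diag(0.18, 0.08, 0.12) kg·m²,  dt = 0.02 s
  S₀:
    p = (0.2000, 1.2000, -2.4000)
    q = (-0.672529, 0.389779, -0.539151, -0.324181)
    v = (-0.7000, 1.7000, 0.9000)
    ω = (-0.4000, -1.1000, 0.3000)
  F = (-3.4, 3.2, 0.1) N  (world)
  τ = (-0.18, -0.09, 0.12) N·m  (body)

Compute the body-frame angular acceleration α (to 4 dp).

gyro term ω×Iω = (-0.0132, -0.0072, -0.0440)
α = I⁻¹(τ − ω×Iω) = (-0.9267, -1.0350, 1.3667)

α = (-0.9267, -1.0350, 1.3667)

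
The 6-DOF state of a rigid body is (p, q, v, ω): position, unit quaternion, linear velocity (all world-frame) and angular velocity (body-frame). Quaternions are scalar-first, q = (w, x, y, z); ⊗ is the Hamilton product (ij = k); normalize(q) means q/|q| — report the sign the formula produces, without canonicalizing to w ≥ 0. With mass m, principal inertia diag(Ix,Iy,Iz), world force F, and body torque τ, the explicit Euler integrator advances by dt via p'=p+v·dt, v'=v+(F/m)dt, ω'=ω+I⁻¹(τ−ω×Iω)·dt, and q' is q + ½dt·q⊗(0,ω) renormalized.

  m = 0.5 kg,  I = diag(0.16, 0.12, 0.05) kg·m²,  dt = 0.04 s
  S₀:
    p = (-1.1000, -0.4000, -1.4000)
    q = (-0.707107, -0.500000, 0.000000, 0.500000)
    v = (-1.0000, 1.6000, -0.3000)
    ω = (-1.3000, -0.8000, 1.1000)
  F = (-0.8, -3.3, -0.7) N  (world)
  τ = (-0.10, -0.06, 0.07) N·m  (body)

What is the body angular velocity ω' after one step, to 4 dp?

ω' = (-1.3404, -0.7676, 1.1893)

ω×(Iω) gyroscopic = (0.0616, -0.1573, -0.0416)
α = I⁻¹(τ − ω×Iω) = (-1.0100, 0.8108, 2.2320)
ω' = ω + α·dt = (-1.3404, -0.7676, 1.1893)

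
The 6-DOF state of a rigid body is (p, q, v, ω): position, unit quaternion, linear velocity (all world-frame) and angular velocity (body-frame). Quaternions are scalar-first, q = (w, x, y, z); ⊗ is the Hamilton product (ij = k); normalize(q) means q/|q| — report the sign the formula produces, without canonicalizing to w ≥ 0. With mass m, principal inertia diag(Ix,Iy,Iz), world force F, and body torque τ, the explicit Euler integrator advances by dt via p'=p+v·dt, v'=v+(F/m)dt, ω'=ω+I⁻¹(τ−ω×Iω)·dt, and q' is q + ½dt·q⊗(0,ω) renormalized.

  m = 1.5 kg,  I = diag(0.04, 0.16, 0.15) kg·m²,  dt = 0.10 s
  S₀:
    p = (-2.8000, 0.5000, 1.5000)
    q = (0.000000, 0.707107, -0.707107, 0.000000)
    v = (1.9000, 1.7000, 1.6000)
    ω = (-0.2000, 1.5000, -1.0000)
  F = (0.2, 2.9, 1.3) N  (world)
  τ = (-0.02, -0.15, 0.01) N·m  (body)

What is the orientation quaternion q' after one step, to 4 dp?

2q̇ = q⊗(0,ω) = (1.2020819, 0.7071070, 0.7071070, 0.9192391)
updated quaternion q' = (0.0599, 0.7394, -0.6690, 0.0458)

q' = (0.0599, 0.7394, -0.6690, 0.0458)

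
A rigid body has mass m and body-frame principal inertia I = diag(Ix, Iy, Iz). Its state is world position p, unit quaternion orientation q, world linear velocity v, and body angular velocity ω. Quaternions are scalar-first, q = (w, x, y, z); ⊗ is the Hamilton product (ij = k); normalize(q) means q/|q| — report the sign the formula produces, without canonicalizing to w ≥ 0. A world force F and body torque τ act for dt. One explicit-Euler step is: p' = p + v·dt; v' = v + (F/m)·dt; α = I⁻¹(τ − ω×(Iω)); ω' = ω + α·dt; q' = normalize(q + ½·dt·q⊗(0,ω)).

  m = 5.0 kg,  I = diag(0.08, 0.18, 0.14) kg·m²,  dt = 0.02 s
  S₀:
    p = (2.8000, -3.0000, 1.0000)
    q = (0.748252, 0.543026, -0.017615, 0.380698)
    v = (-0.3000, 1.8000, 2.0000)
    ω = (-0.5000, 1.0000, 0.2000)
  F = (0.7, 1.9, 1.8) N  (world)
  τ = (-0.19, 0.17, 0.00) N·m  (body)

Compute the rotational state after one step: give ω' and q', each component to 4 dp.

ω' = (-0.5455, 1.0182, 0.2071)
q' = (0.7503, 0.5354, -0.0131, 0.3875)

α = I⁻¹(τ − ω×Iω) = (-2.2750, 0.9111, 0.3571)
new body rate ω' = (-0.5455, 1.0182, 0.2071)
Hamilton product q⊗(0,ω) = (0.2129884, -0.7583470, 0.4492978, 0.6838689)
q' = normalize(q + ½dt·q⊗(0,ω)) = (0.7503, 0.5354, -0.0131, 0.3875)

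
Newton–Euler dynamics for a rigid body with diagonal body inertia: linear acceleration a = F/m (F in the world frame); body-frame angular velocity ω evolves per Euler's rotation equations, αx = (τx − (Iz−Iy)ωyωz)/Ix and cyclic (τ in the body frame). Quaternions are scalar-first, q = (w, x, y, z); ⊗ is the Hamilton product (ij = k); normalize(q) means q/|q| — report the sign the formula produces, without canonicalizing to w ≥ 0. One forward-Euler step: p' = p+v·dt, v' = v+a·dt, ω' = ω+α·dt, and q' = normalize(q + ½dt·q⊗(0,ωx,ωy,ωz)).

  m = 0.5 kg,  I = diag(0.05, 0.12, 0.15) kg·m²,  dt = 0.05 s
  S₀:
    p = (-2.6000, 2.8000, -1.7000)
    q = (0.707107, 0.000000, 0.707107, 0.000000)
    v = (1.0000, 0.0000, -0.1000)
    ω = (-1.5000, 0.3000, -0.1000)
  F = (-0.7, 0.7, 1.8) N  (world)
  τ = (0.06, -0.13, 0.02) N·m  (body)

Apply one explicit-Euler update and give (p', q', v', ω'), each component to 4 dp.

p' = (-2.5500, 2.8000, -1.7050)
q' = (0.7013, -0.0283, 0.7119, 0.0247)
v' = (0.9300, 0.0700, 0.0800)
ω' = (-1.4391, 0.2521, -0.0828)

ω×(Iω) gyroscopic = (-0.0009, -0.0150, -0.0315)
angular accel α = (1.2180, -0.9583, 0.3433)
ω' = ω + α·dt = (-1.4391, 0.2521, -0.0828)
Hamilton product q⊗(0,ω) = (-0.2121321, -1.1313712, 0.2121321, 0.9899498)
q + ½dt·q⊗(0,ω), renormalized = (0.7013, -0.0283, 0.7119, 0.0247)
a = (-1.4000, 1.4000, 3.6000)
p' = p + v·dt = (-2.5500, 2.8000, -1.7050)
v + (F/m)dt = (0.9300, 0.0700, 0.0800)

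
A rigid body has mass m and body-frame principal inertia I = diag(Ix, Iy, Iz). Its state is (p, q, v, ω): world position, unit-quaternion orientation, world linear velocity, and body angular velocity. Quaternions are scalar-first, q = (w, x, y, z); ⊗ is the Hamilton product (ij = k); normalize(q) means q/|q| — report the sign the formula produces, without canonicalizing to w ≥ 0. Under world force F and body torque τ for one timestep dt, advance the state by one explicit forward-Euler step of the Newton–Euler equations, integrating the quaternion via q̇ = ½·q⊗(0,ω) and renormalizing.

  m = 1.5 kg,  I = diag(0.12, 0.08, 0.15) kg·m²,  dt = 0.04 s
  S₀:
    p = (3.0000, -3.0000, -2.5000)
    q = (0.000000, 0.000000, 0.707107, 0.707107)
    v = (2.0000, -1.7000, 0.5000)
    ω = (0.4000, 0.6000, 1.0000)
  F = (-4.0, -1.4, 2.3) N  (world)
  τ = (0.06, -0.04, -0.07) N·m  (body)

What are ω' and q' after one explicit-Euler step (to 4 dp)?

ω' = (0.4060, 0.5860, 0.9839)
q' = (-0.0226, 0.0057, 0.7125, 0.7012)

(τ − ω×Iω)/I = (0.1500, -0.3500, -0.4027)
ω + α·dt = (0.4060, 0.5860, 0.9839)
q⊗(0,ω) = (-1.1313712, 0.2828428, 0.2828428, -0.2828428)
q' = normalize(q + ½dt·q⊗(0,ω)) = (-0.0226, 0.0057, 0.7125, 0.7012)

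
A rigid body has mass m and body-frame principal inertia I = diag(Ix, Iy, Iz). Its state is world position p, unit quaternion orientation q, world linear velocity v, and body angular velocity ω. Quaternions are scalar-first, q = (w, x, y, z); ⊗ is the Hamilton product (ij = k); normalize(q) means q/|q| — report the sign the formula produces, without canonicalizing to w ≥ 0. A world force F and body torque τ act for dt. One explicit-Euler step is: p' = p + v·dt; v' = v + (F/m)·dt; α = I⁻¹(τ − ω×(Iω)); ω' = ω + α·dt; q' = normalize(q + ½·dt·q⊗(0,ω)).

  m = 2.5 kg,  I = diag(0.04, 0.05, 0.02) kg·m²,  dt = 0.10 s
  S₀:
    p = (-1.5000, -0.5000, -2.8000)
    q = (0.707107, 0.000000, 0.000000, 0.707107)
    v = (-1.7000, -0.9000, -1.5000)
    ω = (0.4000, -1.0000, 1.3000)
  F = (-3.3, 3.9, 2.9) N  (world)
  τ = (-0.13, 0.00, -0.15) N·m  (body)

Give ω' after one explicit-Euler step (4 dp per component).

ω' = (-0.0225, -1.0208, 0.5700)

precession coupling ω×(Iω) = (0.0390, 0.0104, -0.0040)
angular accel α = (-4.2250, -0.2080, -7.3000)
ω + α·dt = (-0.0225, -1.0208, 0.5700)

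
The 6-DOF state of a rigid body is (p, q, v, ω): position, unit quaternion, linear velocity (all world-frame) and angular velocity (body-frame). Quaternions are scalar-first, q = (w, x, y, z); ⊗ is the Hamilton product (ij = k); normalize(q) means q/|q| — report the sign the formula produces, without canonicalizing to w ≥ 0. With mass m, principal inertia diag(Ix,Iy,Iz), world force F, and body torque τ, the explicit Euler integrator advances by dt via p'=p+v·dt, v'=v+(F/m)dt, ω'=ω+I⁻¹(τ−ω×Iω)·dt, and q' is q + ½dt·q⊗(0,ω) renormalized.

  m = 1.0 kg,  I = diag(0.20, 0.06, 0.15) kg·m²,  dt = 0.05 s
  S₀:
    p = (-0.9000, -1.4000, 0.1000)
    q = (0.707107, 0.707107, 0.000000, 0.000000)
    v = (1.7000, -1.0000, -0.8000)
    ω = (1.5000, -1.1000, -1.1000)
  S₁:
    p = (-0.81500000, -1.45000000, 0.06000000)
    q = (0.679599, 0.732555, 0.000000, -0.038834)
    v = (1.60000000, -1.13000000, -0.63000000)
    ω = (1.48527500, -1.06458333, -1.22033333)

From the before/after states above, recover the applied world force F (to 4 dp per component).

v₁ − v₀ = (-0.10000000, -0.13000000, 0.17000000)
m·(v₁−v₀)/dt = (-2.0000, -2.6000, 3.4000)

F = (-2.0000, -2.6000, 3.4000)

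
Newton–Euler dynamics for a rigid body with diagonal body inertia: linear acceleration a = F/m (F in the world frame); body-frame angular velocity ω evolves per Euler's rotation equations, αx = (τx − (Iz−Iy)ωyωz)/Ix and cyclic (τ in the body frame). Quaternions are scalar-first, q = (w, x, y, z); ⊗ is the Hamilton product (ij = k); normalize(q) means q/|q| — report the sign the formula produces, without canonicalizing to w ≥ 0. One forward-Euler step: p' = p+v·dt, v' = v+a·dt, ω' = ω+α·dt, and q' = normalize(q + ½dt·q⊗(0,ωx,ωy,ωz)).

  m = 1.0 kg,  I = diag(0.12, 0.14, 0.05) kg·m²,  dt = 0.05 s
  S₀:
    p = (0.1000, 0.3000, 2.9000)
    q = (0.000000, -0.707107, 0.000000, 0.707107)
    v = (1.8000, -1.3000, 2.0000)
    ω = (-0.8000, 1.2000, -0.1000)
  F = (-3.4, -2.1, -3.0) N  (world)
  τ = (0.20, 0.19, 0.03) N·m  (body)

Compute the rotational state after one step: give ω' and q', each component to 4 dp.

ω' = (-0.7212, 1.2659, -0.0508)
q' = (-0.0124, -0.7278, -0.0159, 0.6854)

precession coupling ω×(Iω) = (0.0108, 0.0056, -0.0192)
(τ − ω×Iω)/I = (1.5767, 1.3171, 0.9840)
ω + α·dt = (-0.7212, 1.2659, -0.0508)
Hamilton product q⊗(0,ω) = (-0.4949749, -0.8485284, -0.6363963, -0.8485284)
updated quaternion q' = (-0.0124, -0.7278, -0.0159, 0.6854)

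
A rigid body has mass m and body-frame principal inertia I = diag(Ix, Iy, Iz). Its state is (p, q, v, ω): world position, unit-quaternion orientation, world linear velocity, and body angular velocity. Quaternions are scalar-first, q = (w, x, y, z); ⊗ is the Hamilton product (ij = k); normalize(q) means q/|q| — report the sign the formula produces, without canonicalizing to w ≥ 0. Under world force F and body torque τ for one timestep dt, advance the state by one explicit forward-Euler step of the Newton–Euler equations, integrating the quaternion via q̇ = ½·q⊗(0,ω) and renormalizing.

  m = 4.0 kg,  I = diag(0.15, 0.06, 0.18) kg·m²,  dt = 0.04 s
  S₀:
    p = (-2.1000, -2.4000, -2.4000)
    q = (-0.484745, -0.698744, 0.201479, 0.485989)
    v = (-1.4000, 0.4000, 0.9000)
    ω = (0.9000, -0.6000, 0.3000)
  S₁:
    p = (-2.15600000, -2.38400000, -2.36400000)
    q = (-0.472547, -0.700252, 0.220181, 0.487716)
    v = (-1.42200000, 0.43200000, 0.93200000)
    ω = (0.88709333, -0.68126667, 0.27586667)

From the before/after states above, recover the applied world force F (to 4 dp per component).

Δv = v₁−v₀ = (-0.02200000, 0.03200000, 0.03200000)
F = m·Δv/dt = (-2.2000, 3.2000, 3.2000)

F = (-2.2000, 3.2000, 3.2000)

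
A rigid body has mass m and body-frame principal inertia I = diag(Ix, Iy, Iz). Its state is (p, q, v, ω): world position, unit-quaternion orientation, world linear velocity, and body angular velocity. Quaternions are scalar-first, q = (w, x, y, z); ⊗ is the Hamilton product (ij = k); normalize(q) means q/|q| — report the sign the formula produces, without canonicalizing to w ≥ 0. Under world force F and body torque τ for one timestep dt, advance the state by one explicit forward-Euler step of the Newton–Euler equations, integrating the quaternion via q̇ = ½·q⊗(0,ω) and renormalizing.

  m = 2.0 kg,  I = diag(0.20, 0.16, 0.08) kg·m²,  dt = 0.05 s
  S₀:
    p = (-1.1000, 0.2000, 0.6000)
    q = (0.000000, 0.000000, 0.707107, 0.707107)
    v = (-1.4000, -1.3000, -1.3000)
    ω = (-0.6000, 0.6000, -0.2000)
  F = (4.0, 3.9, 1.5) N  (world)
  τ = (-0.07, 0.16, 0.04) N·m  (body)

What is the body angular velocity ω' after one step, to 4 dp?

ω×(Iω) gyroscopic = (0.0096, 0.0144, 0.0144)
(τ − ω×Iω)/I = (-0.3980, 0.9100, 0.3200)
new body rate ω' = (-0.6199, 0.6455, -0.1840)

ω' = (-0.6199, 0.6455, -0.1840)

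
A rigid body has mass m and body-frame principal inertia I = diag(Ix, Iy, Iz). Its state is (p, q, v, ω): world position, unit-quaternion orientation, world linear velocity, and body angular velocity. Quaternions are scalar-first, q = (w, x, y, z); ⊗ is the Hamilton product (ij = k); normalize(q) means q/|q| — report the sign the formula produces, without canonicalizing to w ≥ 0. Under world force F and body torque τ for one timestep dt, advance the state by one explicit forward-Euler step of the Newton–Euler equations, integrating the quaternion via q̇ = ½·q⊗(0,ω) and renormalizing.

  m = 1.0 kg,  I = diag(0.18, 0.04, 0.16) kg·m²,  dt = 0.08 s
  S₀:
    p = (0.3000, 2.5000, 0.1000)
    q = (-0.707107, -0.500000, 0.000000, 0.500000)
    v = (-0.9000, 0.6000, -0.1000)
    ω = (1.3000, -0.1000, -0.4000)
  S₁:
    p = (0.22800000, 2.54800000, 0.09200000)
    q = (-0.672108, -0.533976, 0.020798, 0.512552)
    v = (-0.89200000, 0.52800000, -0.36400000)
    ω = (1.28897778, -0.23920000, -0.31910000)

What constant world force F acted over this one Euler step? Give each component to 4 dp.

Δv = v₁−v₀ = (0.00800000, -0.07200000, -0.26400000)
F = m·Δv/dt = (0.1000, -0.9000, -3.3000)

F = (0.1000, -0.9000, -3.3000)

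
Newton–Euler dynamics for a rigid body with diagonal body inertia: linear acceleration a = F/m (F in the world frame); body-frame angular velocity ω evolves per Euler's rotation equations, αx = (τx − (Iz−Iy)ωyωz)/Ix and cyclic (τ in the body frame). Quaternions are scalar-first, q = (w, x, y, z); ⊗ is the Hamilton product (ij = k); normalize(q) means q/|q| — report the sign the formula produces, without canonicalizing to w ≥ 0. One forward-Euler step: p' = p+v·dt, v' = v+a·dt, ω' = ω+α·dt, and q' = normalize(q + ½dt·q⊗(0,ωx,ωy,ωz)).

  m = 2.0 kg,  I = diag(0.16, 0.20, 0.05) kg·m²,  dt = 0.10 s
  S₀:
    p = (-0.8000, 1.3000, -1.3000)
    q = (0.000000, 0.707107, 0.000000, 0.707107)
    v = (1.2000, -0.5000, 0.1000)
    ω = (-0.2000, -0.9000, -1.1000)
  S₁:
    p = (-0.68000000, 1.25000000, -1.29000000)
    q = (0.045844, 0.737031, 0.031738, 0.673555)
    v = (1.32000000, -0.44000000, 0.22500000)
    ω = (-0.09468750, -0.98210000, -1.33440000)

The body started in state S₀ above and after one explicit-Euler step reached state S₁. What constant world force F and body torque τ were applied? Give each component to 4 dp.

velocity change Δv = (0.12000000, 0.06000000, 0.12500000)
F = m·Δv/dt = (2.4000, 1.2000, 2.5000)
ω₁ − ω₀ = (0.10531250, -0.08210000, -0.23440000)
applied torque τ = (0.0200, -0.1400, -0.1100)

F = (2.4000, 1.2000, 2.5000)
τ = (0.0200, -0.1400, -0.1100)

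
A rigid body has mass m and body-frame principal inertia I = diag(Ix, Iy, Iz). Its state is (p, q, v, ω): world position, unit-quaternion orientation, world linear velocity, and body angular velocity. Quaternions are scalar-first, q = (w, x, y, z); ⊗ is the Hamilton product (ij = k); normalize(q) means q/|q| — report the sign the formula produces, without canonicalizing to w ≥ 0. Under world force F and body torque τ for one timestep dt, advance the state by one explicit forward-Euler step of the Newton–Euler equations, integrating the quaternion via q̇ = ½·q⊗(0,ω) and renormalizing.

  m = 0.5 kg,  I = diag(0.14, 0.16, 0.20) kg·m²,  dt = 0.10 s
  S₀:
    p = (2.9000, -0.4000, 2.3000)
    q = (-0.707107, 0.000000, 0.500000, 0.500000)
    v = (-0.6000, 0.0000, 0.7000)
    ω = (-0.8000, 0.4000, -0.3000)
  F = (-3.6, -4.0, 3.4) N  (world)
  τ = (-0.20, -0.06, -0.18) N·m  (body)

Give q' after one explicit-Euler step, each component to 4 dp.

q' = (-0.7088, 0.0108, 0.4653, 0.5300)

q⊗(0,ω) = (-0.0500000, 0.2156856, -0.6828428, 0.6121321)
updated quaternion q' = (-0.7088, 0.0108, 0.4653, 0.5300)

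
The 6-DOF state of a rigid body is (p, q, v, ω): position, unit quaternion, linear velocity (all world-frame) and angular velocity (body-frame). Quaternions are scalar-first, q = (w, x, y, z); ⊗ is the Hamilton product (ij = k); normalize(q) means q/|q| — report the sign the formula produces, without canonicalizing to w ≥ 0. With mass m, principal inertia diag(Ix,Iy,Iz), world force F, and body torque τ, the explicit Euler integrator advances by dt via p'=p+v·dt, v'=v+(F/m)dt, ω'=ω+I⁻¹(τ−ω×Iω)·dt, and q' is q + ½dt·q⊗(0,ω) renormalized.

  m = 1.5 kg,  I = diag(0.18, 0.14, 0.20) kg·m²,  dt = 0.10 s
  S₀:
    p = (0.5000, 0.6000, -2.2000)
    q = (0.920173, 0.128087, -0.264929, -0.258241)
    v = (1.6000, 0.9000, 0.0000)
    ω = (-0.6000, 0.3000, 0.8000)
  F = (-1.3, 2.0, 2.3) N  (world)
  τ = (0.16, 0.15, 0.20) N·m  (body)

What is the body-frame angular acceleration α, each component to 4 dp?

α = (0.8089, 1.0029, 0.9640)

ω×(Iω) gyroscopic = (0.0144, 0.0096, 0.0072)
(τ − ω×Iω)/I = (0.8089, 1.0029, 0.9640)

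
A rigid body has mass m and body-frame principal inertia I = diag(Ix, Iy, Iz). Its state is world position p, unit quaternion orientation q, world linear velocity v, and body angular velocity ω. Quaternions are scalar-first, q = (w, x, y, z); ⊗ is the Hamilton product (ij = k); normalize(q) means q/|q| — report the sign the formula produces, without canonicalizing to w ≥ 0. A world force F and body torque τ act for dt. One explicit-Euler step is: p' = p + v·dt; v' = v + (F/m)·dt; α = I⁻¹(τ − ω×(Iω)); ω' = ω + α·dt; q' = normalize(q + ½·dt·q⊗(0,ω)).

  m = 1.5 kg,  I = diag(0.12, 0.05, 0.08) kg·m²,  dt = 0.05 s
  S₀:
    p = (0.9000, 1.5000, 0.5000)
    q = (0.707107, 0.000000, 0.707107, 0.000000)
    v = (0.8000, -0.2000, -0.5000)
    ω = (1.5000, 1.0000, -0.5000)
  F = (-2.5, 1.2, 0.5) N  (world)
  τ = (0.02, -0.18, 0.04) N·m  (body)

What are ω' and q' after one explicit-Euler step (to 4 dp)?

ω' = (1.5146, 0.8500, -0.4094)
q' = (0.6887, 0.0177, 0.7240, -0.0353)

angular accel α = (0.2917, -3.0000, 1.8125)
new body rate ω' = (1.5146, 0.8500, -0.4094)
q⊗(0,ω) = (-0.7071070, 0.7071070, 0.7071070, -1.4142140)
q + ½dt·q⊗(0,ω), renormalized = (0.6887, 0.0177, 0.7240, -0.0353)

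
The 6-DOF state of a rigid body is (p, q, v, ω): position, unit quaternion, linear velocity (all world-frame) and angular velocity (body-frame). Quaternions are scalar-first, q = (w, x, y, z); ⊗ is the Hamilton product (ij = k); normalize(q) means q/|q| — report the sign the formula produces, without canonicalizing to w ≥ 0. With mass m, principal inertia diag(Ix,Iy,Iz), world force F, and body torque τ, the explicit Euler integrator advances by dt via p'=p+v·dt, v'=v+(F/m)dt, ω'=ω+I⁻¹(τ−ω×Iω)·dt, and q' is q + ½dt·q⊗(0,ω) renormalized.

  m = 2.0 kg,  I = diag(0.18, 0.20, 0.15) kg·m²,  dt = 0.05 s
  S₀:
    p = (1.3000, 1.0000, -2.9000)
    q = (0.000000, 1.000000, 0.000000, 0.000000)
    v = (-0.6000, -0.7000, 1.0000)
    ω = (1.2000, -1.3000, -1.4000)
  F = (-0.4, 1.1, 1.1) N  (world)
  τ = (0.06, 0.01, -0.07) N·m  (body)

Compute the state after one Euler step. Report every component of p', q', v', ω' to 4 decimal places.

precession coupling ω×(Iω) = (-0.0910, -0.0504, -0.0312)
α = I⁻¹(τ − ω×Iω) = (0.8389, 0.3020, -0.2587)
new body rate ω' = (1.2419, -1.2849, -1.4129)
2q̇ = q⊗(0,ω) = (-1.2000000, 0.0000000, 1.4000000, -1.3000000)
q + ½dt·q⊗(0,ω), renormalized = (-0.0300, 0.9984, 0.0349, -0.0324)
a = (-0.2000, 0.5500, 0.5500)
p' = p + v·dt = (1.2700, 0.9650, -2.8500)
v' = v + a·dt = (-0.6100, -0.6725, 1.0275)

p' = (1.2700, 0.9650, -2.8500)
q' = (-0.0300, 0.9984, 0.0349, -0.0324)
v' = (-0.6100, -0.6725, 1.0275)
ω' = (1.2419, -1.2849, -1.4129)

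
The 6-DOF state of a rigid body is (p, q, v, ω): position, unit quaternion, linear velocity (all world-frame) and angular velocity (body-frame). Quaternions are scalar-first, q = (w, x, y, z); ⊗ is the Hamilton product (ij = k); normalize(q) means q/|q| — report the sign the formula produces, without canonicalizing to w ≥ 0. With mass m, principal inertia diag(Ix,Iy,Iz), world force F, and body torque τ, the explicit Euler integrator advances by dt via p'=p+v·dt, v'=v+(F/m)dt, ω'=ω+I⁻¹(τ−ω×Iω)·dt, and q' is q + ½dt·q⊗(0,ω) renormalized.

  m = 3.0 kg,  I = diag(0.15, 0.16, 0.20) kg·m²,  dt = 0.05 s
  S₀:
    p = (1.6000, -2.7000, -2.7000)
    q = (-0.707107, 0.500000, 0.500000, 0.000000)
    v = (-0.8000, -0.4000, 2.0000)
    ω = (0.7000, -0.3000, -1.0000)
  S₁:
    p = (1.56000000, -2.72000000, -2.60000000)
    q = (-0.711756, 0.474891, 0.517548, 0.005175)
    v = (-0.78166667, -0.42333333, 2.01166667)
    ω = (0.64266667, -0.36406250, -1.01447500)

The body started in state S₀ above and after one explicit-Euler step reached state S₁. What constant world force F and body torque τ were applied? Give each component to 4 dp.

Δv = v₁−v₀ = (0.01833333, -0.02333333, 0.01166667)
applied force F = (1.1000, -1.4000, 0.7000)
ω₁ − ω₀ = (-0.05733333, -0.06406250, -0.01447500)
ω₀×(Iω₀) = (0.0120, 0.0350, -0.0021)
τ = I·(Δω/dt) + ω₀×(Iω₀) = (-0.1600, -0.1700, -0.0600)

F = (1.1000, -1.4000, 0.7000)
τ = (-0.1600, -0.1700, -0.0600)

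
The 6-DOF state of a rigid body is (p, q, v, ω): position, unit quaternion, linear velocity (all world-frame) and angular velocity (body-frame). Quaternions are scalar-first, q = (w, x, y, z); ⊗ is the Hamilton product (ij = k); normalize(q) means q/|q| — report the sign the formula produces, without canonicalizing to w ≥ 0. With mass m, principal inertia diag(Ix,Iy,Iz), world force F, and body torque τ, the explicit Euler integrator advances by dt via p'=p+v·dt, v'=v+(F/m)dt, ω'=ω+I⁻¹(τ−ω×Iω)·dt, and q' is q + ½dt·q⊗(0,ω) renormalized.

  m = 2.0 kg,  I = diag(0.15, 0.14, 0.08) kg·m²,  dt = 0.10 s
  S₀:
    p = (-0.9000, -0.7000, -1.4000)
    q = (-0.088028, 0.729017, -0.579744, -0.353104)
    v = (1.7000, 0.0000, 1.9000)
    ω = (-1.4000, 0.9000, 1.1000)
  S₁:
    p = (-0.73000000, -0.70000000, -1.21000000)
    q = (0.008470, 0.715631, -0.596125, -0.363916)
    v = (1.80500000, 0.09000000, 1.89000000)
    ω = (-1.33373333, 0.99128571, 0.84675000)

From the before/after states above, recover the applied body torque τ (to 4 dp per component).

ω₁ − ω₀ = (0.06626667, 0.09128571, -0.25325000)
precession coupling = (-0.0594, -0.1078, 0.0126)
I·α + gyro = (0.0400, 0.0200, -0.1900)

τ = (0.0400, 0.0200, -0.1900)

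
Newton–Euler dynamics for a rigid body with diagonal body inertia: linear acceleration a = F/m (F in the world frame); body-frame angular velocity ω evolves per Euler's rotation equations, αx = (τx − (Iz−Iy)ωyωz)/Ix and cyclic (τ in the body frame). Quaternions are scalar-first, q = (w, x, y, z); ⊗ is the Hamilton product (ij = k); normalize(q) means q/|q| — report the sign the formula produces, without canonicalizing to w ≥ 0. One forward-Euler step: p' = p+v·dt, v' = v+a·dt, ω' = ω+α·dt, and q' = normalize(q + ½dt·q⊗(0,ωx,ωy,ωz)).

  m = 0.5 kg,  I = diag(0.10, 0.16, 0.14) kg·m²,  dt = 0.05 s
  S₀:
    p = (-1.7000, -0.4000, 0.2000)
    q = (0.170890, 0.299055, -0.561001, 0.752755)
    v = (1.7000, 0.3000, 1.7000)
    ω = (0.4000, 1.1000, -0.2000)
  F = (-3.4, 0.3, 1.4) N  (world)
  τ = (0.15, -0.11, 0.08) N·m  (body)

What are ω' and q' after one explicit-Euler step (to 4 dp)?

ω' = (0.4728, 1.0646, -0.1809)
q' = (0.1870, 0.2827, -0.5470, 0.7654)

precession coupling ω×(Iω) = (0.0044, 0.0032, 0.0264)
α = I⁻¹(τ − ω×Iω) = (1.4560, -0.7075, 0.3829)
ω' = ω + α·dt = (0.4728, 1.0646, -0.1809)
q⊗(0,ω) = (0.6480301, -0.6474743, 0.5488920, 0.5191829)
updated quaternion q' = (0.1870, 0.2827, -0.5470, 0.7654)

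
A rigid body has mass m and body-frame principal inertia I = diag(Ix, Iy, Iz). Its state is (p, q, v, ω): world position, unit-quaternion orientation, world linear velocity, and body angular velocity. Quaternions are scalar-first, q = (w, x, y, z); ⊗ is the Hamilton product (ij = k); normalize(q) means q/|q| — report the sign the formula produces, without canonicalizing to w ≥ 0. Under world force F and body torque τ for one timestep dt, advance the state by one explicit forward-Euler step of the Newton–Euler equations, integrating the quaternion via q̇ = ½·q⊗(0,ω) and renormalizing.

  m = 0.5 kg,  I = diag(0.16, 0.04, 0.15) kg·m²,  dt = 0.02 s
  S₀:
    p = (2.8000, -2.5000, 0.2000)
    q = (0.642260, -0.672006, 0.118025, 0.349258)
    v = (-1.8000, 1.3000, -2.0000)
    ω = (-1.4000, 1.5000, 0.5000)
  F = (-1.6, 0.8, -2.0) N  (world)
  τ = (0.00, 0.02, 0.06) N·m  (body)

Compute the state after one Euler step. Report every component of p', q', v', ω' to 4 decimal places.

a = F/m = (-3.2000, 1.6000, -4.0000)
new position p' = (2.7640, -2.4740, 0.1600)
v + (F/m)dt = (-1.8640, 1.3320, -2.0800)
angular accel α = (-0.5156, 0.6750, -1.2800)
ω' = ω + α·dt = (-1.4103, 1.5135, 0.4744)
q⊗(0,ω) = (-1.2924749, -1.3640385, 0.8104318, -0.5216440)
q' = normalize(q + ½dt·q⊗(0,ω)) = (0.6292, -0.6855, 0.1261, 0.3440)

p' = (2.7640, -2.4740, 0.1600)
q' = (0.6292, -0.6855, 0.1261, 0.3440)
v' = (-1.8640, 1.3320, -2.0800)
ω' = (-1.4103, 1.5135, 0.4744)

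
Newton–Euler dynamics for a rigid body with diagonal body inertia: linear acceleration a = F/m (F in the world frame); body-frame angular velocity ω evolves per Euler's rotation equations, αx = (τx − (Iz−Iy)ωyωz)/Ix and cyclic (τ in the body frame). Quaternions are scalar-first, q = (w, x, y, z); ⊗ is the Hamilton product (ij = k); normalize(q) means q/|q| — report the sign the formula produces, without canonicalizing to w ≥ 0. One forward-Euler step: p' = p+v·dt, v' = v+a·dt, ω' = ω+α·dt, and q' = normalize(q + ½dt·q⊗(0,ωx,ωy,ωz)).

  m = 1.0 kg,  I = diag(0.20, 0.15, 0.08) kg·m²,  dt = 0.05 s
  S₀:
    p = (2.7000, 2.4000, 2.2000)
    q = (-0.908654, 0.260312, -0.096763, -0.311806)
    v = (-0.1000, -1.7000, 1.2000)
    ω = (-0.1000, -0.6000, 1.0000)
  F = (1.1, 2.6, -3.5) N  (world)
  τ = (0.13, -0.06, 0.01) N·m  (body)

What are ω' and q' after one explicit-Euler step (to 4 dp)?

ω' = (-0.0780, -0.6160, 1.0081)
q' = (-0.9013, 0.2554, -0.0888, -0.3385)

precession coupling ω×(Iω) = (0.0420, -0.0120, -0.0030)
(τ − ω×Iω)/I = (0.4400, -0.3200, 0.1625)
ω + α·dt = (-0.0780, -0.6160, 1.0081)
q⊗(0,ω) = (0.2797794, -0.1929812, 0.3160610, -1.0745175)
q' = normalize(q + ½dt·q⊗(0,ω)) = (-0.9013, 0.2554, -0.0888, -0.3385)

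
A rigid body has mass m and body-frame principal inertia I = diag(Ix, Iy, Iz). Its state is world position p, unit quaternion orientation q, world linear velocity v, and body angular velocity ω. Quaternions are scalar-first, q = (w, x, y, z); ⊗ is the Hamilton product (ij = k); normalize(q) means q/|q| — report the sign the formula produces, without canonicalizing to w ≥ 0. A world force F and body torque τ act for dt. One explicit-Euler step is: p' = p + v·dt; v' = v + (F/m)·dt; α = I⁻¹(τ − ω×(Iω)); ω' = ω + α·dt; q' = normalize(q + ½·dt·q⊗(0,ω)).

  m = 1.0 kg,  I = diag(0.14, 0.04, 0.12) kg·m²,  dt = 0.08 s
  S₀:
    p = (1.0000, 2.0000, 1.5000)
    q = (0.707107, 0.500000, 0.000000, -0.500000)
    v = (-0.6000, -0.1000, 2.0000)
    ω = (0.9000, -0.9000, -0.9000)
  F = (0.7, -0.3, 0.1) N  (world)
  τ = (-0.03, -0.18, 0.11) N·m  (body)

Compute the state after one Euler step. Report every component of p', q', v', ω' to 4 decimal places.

p' = (0.9520, 1.9920, 1.6600)
q' = (0.6698, 0.5065, -0.0254, -0.5424)
v' = (-0.5440, -0.1240, 2.0080)
ω' = (0.8458, -1.2276, -0.8807)

a = F/m = (0.7000, -0.3000, 0.1000)
p' = p + v·dt = (0.9520, 1.9920, 1.6600)
new velocity v' = (-0.5440, -0.1240, 2.0080)
angular accel α = (-0.6771, -4.0950, 0.2417)
ω + α·dt = (0.8458, -1.2276, -0.8807)
2q̇ = q⊗(0,ω) = (-0.9000000, 0.1863963, -0.6363963, -1.0863963)
q + ½dt·q⊗(0,ω), renormalized = (0.6698, 0.5065, -0.0254, -0.5424)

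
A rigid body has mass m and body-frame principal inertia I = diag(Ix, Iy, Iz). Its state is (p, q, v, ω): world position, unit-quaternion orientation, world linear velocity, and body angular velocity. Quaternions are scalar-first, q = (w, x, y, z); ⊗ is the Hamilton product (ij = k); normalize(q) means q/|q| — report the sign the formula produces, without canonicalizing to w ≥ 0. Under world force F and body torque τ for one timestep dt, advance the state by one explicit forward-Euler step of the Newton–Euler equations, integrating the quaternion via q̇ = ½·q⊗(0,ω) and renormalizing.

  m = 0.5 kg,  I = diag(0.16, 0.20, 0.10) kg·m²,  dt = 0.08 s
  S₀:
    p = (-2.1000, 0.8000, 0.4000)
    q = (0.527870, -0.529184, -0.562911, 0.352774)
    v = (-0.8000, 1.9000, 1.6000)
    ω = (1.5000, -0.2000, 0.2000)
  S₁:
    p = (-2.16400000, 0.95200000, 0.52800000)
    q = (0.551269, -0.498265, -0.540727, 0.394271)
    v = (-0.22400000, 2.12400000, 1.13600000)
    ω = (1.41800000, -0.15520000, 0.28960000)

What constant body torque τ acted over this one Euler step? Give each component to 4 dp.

τ = (-0.1600, 0.1300, 0.1000)

rate change Δω = (-0.08200000, 0.04480000, 0.08960000)
I·α + gyro = (-0.1600, 0.1300, 0.1000)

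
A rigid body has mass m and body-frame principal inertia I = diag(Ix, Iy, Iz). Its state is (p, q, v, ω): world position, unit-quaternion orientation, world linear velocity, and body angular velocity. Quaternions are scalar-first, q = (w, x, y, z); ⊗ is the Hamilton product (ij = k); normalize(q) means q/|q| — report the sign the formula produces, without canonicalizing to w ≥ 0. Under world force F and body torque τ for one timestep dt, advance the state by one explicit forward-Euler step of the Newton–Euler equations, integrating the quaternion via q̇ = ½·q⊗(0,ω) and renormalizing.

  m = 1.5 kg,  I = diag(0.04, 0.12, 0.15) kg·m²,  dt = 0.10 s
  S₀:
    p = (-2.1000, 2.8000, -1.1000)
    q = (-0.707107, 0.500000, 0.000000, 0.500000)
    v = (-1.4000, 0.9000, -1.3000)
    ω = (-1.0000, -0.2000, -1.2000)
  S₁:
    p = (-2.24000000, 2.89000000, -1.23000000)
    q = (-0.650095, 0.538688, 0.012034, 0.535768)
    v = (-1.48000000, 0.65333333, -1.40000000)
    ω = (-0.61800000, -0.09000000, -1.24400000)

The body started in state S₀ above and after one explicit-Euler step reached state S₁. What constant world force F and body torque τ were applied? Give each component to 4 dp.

rate change Δω = (0.38200000, 0.11000000, -0.04400000)
applied torque τ = (0.1600, 0.0000, -0.0500)
v₁ − v₀ = (-0.08000000, -0.24666667, -0.10000000)
applied force F = (-1.2000, -3.7000, -1.5000)

F = (-1.2000, -3.7000, -1.5000)
τ = (0.1600, 0.0000, -0.0500)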